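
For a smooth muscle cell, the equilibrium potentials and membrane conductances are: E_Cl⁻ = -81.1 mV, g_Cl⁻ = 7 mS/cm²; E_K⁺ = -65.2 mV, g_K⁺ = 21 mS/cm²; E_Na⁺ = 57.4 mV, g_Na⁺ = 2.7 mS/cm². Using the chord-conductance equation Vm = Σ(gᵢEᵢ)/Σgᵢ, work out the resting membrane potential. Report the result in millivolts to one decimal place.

Σ gᵢEᵢ = 7·(-81.1) + 21·(-65.2) + 2.7·(57.4) = -1781.92
Σ gᵢ = 7 + 21 + 2.7 = 30.7
Vm = -1781.92 / 30.7 = -58.04 mV

-58.0 mV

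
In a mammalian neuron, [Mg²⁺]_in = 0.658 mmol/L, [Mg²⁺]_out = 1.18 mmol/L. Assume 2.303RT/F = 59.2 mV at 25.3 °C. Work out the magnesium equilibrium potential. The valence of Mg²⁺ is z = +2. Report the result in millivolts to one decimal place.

E = (59.2/z) · log₁₀([Mg²⁺]_out/[Mg²⁺]_in) with z = +2.
= (59.2/2) · log₁₀(1.18/0.658) = 29.60 · log₁₀(1.793)
= 29.60 · (0.2537) = 7.51 mV

7.5 mV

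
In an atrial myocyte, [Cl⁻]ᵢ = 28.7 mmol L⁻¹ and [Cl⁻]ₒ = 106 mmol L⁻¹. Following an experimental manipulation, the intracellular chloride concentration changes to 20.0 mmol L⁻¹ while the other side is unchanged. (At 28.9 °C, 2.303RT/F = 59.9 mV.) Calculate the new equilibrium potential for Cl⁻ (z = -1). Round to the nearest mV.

-43 mV

After the shift: [Cl⁻]_out = 106, [Cl⁻]_in = 20.0 mmol L⁻¹.
E_new = (59.9/-1)·log₁₀(106/20.0) = -59.90 · (0.7243) = -43.38 mV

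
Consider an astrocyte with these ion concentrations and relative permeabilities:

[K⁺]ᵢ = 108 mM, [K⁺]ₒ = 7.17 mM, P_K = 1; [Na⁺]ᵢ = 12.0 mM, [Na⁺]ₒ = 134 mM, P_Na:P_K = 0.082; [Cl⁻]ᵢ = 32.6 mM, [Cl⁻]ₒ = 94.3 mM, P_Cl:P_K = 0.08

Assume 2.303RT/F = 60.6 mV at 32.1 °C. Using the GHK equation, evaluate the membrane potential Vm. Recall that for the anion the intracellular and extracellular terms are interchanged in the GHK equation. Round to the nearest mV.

-45 mV

Vm = 60.6 · log₁₀[(Σ P·[cation]ₒ + Σ P·[anion]ᵢ) / (Σ P·[cation]ᵢ + Σ P·[anion]ₒ)]
Numerator = 1×7.17 + 0.082×134 + 0.08×32.6 = 20.77
Denominator = 1×108 + 0.082×12.0 + 0.08×94.3 = 116.5
Vm = 60.6 · log₁₀(0.17821) = 60.6 × (-0.7491) = -45.39 mV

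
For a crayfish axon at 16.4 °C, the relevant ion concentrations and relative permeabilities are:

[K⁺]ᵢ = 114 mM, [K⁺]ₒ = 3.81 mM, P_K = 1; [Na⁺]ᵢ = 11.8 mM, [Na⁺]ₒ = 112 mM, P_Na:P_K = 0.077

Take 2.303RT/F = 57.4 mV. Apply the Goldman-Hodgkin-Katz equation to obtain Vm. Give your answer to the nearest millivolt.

Vm = 57.4 · log₁₀[(Σ P·[cation]ₒ + Σ P·[anion]ᵢ) / (Σ P·[cation]ᵢ + Σ P·[anion]ₒ)]
Numerator = 1×3.81 + 0.077×112 = 12.43
Denominator = 1×114 + 0.077×11.8 = 114.9
Vm = 57.4 · log₁₀(0.10821) = 57.4 × (-0.9657) = -55.43 mV

-55 mV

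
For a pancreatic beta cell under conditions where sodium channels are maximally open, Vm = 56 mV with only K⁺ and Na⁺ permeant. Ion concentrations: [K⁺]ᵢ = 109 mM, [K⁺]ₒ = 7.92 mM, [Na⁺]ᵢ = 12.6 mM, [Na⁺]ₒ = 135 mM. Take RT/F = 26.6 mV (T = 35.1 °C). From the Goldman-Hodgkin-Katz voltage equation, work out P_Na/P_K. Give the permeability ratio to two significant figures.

Let α = P_Na/P_K. GHK: Vm = 26.6·ln[(Kₒ + α·Naₒ)/(Kᵢ + α·Naᵢ)].
e^(Vm/26.6) = e^(56.0/26.6) = 8.2093
So 8.2093·(Kᵢ + α·Naᵢ) = Kₒ + α·Naₒ → α = (8.2093·109.0 − 7.92) / (135.0 − 8.2093·12.6)
α = (894.8 − 7.92) / (135.0 − 103.4) = 886.9/31.56 = 28.1

28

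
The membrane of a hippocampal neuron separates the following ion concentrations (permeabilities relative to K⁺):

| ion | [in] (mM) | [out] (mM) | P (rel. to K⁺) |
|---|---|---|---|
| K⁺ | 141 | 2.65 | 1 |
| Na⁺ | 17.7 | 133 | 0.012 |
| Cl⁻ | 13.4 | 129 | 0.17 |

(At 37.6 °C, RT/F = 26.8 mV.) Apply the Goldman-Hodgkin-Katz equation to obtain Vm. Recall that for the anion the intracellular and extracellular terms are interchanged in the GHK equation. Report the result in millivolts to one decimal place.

-86.3 mV

Vm = 26.8 · ln[(Σ P·[cation]ₒ + Σ P·[anion]ᵢ) / (Σ P·[cation]ᵢ + Σ P·[anion]ₒ)]
Numerator = 1×2.65 + 0.012×133 + 0.17×13.4 = 6.524
Denominator = 1×141 + 0.012×17.7 + 0.17×129 = 163.1
Vm = 26.8 · ln(0.03999) = 26.8 × (-3.2191) = -86.27 mV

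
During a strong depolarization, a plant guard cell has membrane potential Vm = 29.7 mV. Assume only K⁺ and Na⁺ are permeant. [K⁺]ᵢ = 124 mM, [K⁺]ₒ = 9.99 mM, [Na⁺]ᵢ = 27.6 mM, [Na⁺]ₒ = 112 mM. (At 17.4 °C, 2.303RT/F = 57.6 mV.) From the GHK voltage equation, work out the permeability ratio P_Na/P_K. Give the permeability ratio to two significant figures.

Let α = P_Na/P_K. GHK: Vm = 57.6·log₁₀[(Kₒ + α·Naₒ)/(Kᵢ + α·Naᵢ)].
10^(Vm/57.6) = 10^(29.7/57.6) = 3.2781
So 3.2781·(Kᵢ + α·Naᵢ) = Kₒ + α·Naₒ → α = (3.2781·124.0 − 9.99) / (112.0 − 3.2781·27.6)
α = (406.5 − 9.99) / (112.0 − 90.48) = 396.5/21.52 = 18.42

18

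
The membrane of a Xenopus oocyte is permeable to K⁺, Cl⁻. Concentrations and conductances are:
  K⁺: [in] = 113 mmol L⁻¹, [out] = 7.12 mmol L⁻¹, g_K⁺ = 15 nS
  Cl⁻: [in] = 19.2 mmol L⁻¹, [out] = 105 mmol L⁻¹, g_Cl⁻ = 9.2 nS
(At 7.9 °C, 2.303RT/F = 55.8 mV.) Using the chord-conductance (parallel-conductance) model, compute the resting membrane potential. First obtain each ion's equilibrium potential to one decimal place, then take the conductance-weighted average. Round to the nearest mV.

E_K⁺ = (55.8/1)·log₁₀(7.12/113) = -67.0 mV
E_Cl⁻ = (55.8/-1)·log₁₀(105/19.2) = -41.2 mV
Vm = (Σ gᵢEᵢ)/(Σ gᵢ) = (15·-67.0 + 9.2·-41.2) / (15 + 9.2)
= -1384.04 / 24.2 = -57.19 mV

-57 mV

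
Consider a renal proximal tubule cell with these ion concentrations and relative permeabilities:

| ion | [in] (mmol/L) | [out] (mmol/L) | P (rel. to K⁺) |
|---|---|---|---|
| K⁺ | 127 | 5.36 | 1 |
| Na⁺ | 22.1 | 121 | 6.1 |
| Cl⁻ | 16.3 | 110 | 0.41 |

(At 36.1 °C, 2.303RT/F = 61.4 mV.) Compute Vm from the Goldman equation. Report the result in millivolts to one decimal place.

23.8 mV

Vm = 61.4 · log₁₀[(Σ P·[cation]ₒ + Σ P·[anion]ᵢ) / (Σ P·[cation]ᵢ + Σ P·[anion]ₒ)]
Numerator = 1×5.36 + 6.1×121 + 0.41×16.3 = 750.1
Denominator = 1×127 + 6.1×22.1 + 0.41×110 = 306.9
Vm = 61.4 · log₁₀(2.4442) = 61.4 × (0.3881) = 23.83 mV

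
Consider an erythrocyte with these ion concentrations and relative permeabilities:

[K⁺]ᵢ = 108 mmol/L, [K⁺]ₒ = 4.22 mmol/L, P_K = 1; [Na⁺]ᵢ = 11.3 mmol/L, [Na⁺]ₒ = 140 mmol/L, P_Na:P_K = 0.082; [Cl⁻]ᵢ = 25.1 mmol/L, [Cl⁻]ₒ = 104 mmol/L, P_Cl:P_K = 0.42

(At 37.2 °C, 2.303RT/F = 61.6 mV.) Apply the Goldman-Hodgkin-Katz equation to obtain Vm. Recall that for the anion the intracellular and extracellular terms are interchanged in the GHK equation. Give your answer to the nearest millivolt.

-47 mV

Vm = 61.6 · log₁₀[(Σ P·[cation]ₒ + Σ P·[anion]ᵢ) / (Σ P·[cation]ᵢ + Σ P·[anion]ₒ)]
Numerator = 1×4.22 + 0.082×140 + 0.42×25.1 = 26.24
Denominator = 1×108 + 0.082×11.3 + 0.42×104 = 152.6
Vm = 61.6 · log₁₀(0.17196) = 61.6 × (-0.7646) = -47.10 mV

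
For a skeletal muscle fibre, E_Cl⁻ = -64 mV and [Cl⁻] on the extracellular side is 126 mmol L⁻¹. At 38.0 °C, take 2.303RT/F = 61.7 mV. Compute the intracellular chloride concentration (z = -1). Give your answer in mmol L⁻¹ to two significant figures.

Nernst: E = (61.7/-1) · log₁₀([out]/[in]), so log₁₀([out]/[in]) = -64.0 × -1 / 61.7 = 1.0373.
[out]/[in] = 10^(1.0373) = 10.9.
[in] = 126 / 10.9 = 11.56 mmol L⁻¹.

12 mmol L⁻¹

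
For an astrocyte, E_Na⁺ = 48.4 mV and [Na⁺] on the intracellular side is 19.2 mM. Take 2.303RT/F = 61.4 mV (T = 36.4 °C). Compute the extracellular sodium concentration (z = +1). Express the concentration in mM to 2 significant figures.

120 mM

Nernst: E = (61.4/1) · log₁₀([out]/[in]), so log₁₀([out]/[in]) = 48.4 × 1 / 61.4 = 0.7883.
[out]/[in] = 10^(0.7883) = 6.141.
[out] = 6.141 × 19.2 = 117.9 mM.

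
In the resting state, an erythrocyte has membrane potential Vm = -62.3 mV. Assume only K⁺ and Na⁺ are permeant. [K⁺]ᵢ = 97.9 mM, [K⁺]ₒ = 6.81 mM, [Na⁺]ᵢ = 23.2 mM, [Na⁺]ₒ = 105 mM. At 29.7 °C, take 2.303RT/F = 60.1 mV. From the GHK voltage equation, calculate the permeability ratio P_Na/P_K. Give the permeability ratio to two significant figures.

0.021

Let α = P_Na/P_K. GHK: Vm = 60.1·log₁₀[(Kₒ + α·Naₒ)/(Kᵢ + α·Naᵢ)].
10^(Vm/60.1) = 10^(-62.3/60.1) = 0.091917
So 0.091917·(Kᵢ + α·Naᵢ) = Kₒ + α·Naₒ → α = (0.091917·97.9 − 6.81) / (105.0 − 0.091917·23.2)
α = (8.999 − 6.81) / (105.0 − 2.132) = 2.189/102.9 = 0.02128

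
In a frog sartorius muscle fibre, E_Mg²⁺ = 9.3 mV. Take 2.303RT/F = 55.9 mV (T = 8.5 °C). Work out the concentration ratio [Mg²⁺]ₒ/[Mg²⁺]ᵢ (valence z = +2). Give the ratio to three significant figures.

2.15

log₁₀([out]/[in]) = E·z/(55.9) = 9.3 × 2 / 55.9 = 0.3327
[out]/[in] = 10^(0.3327) = 2.151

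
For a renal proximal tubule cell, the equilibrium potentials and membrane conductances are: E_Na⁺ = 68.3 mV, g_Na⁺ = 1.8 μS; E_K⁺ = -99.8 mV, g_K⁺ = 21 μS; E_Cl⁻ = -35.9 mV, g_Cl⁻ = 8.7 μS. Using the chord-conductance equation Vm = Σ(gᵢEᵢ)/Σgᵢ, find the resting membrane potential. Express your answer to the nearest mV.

-73 mV

Σ gᵢEᵢ = 1.8·(68.3) + 21·(-99.8) + 8.7·(-35.9) = -2285.19
Σ gᵢ = 1.8 + 21 + 8.7 = 31.5
Vm = -2285.19 / 31.5 = -72.55 mV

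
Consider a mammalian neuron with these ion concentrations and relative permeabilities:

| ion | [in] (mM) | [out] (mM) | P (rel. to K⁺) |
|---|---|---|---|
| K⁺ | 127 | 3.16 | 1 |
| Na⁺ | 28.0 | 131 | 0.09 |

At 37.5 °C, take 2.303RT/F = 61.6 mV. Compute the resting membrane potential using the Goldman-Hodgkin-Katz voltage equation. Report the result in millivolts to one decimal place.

Vm = 61.6 · log₁₀[(Σ P·[cation]ₒ + Σ P·[anion]ᵢ) / (Σ P·[cation]ᵢ + Σ P·[anion]ₒ)]
Numerator = 1×3.16 + 0.09×131 = 14.95
Denominator = 1×127 + 0.09×28.0 = 129.5
Vm = 61.6 · log₁₀(0.11543) = 61.6 × (-0.9377) = -57.76 mV

-57.8 mV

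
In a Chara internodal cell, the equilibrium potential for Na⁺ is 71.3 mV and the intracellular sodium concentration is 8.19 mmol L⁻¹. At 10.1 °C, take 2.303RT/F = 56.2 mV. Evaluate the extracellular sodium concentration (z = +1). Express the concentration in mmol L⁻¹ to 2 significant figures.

150 mmol L⁻¹

Nernst: E = (56.2/1) · log₁₀([out]/[in]), so log₁₀([out]/[in]) = 71.3 × 1 / 56.2 = 1.2687.
[out]/[in] = 10^(1.2687) = 18.56.
[out] = 18.56 × 8.19 = 152 mmol L⁻¹.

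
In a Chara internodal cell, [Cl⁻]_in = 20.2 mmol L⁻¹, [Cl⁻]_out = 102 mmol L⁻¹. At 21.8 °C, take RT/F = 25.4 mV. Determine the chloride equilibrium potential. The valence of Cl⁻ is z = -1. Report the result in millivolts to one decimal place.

E = (25.4/z) · ln([Cl⁻]_out/[Cl⁻]_in) with z = -1.
For an anion, dividing by z = -1 reverses the sign.
= (25.4/-1) · ln(102/20.2) = -25.40 · ln(5.05)
= -25.40 · (1.6193) = -41.13 mV

-41.1 mV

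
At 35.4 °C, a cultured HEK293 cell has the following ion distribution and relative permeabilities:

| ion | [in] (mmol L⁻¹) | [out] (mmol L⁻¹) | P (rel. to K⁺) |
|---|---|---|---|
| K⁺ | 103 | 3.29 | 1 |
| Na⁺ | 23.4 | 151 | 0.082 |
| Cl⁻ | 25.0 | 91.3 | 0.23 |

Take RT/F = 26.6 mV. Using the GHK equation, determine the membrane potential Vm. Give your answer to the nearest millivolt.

-47 mV

Vm = 26.6 · ln[(Σ P·[cation]ₒ + Σ P·[anion]ᵢ) / (Σ P·[cation]ᵢ + Σ P·[anion]ₒ)]
Numerator = 1×3.29 + 0.082×151 + 0.23×25.0 = 21.42
Denominator = 1×103 + 0.082×23.4 + 0.23×91.3 = 125.9
Vm = 26.6 · ln(0.17013) = 26.6 × (-1.7712) = -47.11 mV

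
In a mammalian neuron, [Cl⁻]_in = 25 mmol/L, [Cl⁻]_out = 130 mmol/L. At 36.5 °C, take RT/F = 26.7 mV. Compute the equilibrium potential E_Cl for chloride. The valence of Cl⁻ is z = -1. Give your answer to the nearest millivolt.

E = (26.7/z) · ln([Cl⁻]_out/[Cl⁻]_in) with z = -1.
For an anion, dividing by z = -1 reverses the sign.
= (26.7/-1) · ln(130/25) = -26.70 · ln(5.2)
= -26.70 · (1.6487) = -44.02 mV

-44 mV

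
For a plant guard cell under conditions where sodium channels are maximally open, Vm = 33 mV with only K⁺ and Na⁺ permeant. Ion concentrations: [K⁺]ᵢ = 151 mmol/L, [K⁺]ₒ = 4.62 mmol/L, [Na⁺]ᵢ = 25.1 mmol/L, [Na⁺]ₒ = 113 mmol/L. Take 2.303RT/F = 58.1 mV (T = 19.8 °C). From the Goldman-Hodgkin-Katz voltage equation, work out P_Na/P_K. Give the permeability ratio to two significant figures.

27

Let α = P_Na/P_K. GHK: Vm = 58.1·log₁₀[(Kₒ + α·Naₒ)/(Kᵢ + α·Naᵢ)].
10^(Vm/58.1) = 10^(33.0/58.1) = 3.6982
So 3.6982·(Kᵢ + α·Naᵢ) = Kₒ + α·Naₒ → α = (3.6982·151.0 − 4.62) / (113.0 − 3.6982·25.1)
α = (558.4 − 4.62) / (113.0 − 92.82) = 553.8/20.18 = 27.45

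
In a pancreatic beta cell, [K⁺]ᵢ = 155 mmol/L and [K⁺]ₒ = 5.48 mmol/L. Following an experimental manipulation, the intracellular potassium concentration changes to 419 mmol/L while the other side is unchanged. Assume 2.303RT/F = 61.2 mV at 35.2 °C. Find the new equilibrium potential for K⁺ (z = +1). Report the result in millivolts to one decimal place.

After the shift: [K⁺]_out = 5.48, [K⁺]_in = 419 mmol/L.
E_new = (61.2/1)·log₁₀(5.48/419) = 61.20 · (-1.8834) = -115.27 mV

-115.3 mV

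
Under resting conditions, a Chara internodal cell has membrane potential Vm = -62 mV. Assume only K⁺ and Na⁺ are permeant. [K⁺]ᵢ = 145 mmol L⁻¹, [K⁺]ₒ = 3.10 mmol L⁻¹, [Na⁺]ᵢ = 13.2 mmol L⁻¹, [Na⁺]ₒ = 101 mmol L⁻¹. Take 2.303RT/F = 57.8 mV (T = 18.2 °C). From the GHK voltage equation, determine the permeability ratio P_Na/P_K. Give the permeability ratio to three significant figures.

0.0918

Let α = P_Na/P_K. GHK: Vm = 57.8·log₁₀[(Kₒ + α·Naₒ)/(Kᵢ + α·Naᵢ)].
10^(Vm/57.8) = 10^(-62.0/57.8) = 0.084593
So 0.084593·(Kᵢ + α·Naᵢ) = Kₒ + α·Naₒ → α = (0.084593·145.0 − 3.1) / (101.0 − 0.084593·13.2)
α = (12.27 − 3.1) / (101.0 − 1.117) = 9.166/99.88 = 0.09177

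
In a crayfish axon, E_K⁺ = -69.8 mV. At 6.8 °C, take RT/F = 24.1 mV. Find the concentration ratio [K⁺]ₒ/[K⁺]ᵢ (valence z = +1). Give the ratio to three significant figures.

ln([out]/[in]) = E·z/(24.1) = -69.8 × 1 / 24.1 = -2.8963
[out]/[in] = e^(-2.8963) = 0.05523

0.0552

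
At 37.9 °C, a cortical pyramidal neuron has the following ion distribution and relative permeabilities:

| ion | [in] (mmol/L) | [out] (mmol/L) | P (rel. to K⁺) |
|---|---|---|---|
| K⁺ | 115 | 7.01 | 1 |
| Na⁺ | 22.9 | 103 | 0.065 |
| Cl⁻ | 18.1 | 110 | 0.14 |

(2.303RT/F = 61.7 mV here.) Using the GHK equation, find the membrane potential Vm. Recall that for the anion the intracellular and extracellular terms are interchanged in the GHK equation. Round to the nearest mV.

Vm = 61.7 · log₁₀[(Σ P·[cation]ₒ + Σ P·[anion]ᵢ) / (Σ P·[cation]ᵢ + Σ P·[anion]ₒ)]
Numerator = 1×7.01 + 0.065×103 + 0.14×18.1 = 16.24
Denominator = 1×115 + 0.065×22.9 + 0.14×110 = 131.9
Vm = 61.7 · log₁₀(0.12313) = 61.7 × (-0.9096) = -56.13 mV

-56 mV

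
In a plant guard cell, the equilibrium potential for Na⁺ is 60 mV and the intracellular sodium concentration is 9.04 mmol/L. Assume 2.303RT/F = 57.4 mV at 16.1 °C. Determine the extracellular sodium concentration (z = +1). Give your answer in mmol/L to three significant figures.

100 mmol/L

Nernst: E = (57.4/1) · log₁₀([out]/[in]), so log₁₀([out]/[in]) = 60.0 × 1 / 57.4 = 1.0453.
[out]/[in] = 10^(1.0453) = 11.1.
[out] = 11.1 × 9.04 = 100.3 mmol/L.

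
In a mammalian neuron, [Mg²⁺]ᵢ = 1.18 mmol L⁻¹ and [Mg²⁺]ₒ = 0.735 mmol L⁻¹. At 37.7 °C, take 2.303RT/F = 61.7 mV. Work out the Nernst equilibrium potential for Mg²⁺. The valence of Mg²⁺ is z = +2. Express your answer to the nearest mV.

-6 mV

E = (61.7/z) · log₁₀([Mg²⁺]_out/[Mg²⁺]_in) with z = +2.
= (61.7/2) · log₁₀(0.735/1.18) = 30.85 · log₁₀(0.6229)
= 30.85 · (-0.2056) = -6.34 mV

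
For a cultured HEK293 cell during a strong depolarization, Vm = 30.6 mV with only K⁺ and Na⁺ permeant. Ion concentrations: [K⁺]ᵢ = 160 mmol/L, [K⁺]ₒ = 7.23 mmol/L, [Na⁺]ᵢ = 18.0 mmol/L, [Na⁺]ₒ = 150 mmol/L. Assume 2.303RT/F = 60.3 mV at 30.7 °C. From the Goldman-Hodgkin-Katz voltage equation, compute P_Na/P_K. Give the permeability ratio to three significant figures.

Let α = P_Na/P_K. GHK: Vm = 60.3·log₁₀[(Kₒ + α·Naₒ)/(Kᵢ + α·Naᵢ)].
10^(Vm/60.3) = 10^(30.6/60.3) = 3.2171
So 3.2171·(Kᵢ + α·Naᵢ) = Kₒ + α·Naₒ → α = (3.2171·160.0 − 7.23) / (150.0 − 3.2171·18.0)
α = (514.7 − 7.23) / (150.0 − 57.91) = 507.5/92.09 = 5.511

5.51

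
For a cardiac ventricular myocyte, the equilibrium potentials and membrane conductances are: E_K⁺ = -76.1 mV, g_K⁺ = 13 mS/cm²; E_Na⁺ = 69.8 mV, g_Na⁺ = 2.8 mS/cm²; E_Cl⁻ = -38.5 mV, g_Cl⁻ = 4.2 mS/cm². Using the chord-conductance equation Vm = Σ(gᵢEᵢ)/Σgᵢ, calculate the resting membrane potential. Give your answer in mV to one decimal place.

Σ gᵢEᵢ = 13·(-76.1) + 2.8·(69.8) + 4.2·(-38.5) = -955.56
Σ gᵢ = 13 + 2.8 + 4.2 = 20
Vm = -955.56 / 20 = -47.78 mV

-47.8 mV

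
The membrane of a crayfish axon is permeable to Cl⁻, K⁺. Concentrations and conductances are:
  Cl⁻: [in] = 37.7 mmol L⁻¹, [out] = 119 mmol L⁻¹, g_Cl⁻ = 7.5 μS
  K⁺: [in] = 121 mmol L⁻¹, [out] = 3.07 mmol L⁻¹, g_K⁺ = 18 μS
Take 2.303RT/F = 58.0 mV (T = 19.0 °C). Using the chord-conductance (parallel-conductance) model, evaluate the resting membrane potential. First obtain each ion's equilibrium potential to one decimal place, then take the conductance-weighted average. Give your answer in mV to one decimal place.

-73.8 mV

E_Cl⁻ = (58.0/-1)·log₁₀(119/37.7) = -29.0 mV
E_K⁺ = (58.0/1)·log₁₀(3.07/121) = -92.5 mV
Vm = (Σ gᵢEᵢ)/(Σ gᵢ) = (7.5·-29.0 + 18·-92.5) / (7.5 + 18)
= -1882.50 / 25.5 = -73.82 mV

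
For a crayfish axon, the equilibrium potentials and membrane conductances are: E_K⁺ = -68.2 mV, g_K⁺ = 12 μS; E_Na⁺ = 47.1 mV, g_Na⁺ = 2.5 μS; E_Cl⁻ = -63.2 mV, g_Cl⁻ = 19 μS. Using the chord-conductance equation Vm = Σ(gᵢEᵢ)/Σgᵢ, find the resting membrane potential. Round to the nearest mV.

Σ gᵢEᵢ = 12·(-68.2) + 2.5·(47.1) + 19·(-63.2) = -1901.45
Σ gᵢ = 12 + 2.5 + 19 = 33.5
Vm = -1901.45 / 33.5 = -56.76 mV

-57 mV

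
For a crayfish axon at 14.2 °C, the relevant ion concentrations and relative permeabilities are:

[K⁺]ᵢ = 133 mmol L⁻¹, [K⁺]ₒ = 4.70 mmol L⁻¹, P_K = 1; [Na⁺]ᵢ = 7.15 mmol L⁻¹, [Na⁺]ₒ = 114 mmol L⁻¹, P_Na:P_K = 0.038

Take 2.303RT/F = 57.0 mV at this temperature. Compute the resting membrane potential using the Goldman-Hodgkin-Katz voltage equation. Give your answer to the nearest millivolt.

Vm = 57.0 · log₁₀[(Σ P·[cation]ₒ + Σ P·[anion]ᵢ) / (Σ P·[cation]ᵢ + Σ P·[anion]ₒ)]
Numerator = 1×4.70 + 0.038×114 = 9.032
Denominator = 1×133 + 0.038×7.15 = 133.3
Vm = 57.0 · log₁₀(0.067771) = 57.0 × (-1.1690) = -66.63 mV

-67 mV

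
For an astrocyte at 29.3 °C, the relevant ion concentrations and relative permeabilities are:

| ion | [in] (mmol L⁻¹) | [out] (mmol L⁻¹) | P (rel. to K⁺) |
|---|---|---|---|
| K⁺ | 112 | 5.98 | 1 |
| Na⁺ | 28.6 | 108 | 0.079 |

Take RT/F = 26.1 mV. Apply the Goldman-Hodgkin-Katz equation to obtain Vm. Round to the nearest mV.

-54 mV

Vm = 26.1 · ln[(Σ P·[cation]ₒ + Σ P·[anion]ᵢ) / (Σ P·[cation]ᵢ + Σ P·[anion]ₒ)]
Numerator = 1×5.98 + 0.079×108 = 14.51
Denominator = 1×112 + 0.079×28.6 = 114.3
Vm = 26.1 · ln(0.12701) = 26.1 × (-2.0635) = -53.86 mV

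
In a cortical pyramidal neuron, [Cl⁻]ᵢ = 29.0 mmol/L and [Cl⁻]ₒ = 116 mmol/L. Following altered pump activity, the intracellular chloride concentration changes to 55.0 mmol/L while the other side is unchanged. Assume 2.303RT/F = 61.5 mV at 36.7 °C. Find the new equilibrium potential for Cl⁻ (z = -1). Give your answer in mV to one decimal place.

-19.9 mV

After the shift: [Cl⁻]_out = 116, [Cl⁻]_in = 55.0 mmol/L.
E_new = (61.5/-1)·log₁₀(116/55.0) = -61.50 · (0.3241) = -19.93 mV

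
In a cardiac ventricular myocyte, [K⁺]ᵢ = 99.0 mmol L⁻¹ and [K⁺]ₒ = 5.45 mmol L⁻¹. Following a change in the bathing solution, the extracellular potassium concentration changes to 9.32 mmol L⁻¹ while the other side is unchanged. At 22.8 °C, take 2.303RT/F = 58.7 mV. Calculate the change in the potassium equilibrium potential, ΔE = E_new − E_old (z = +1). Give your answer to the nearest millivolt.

E_old = (58.7/1)·log₁₀(5.45/99.0) = -73.92 mV
E_new = (58.7/1)·log₁₀(9.32/99.0) = -60.24 mV
ΔE = -60.24 − (-73.92) = 13.68 mV

14 mV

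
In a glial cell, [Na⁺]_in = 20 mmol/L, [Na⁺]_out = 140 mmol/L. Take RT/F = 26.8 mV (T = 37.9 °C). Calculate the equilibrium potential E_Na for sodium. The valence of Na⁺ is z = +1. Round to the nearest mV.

E = (26.8/z) · ln([Na⁺]_out/[Na⁺]_in) with z = +1.
= (26.8/1) · ln(140/20) = 26.80 · ln(7)
= 26.80 · (1.9459) = 52.15 mV

52 mV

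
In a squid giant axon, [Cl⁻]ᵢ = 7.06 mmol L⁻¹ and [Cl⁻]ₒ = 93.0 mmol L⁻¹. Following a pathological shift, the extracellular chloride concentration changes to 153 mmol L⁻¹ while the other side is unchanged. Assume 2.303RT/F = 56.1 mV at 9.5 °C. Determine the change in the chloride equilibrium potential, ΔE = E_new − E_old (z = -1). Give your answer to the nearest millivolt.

-12 mV

E_old = (56.1/-1)·log₁₀(93.0/7.06) = -62.81 mV
E_new = (56.1/-1)·log₁₀(153/7.06) = -74.94 mV
ΔE = -74.94 − (-62.81) = -12.13 mV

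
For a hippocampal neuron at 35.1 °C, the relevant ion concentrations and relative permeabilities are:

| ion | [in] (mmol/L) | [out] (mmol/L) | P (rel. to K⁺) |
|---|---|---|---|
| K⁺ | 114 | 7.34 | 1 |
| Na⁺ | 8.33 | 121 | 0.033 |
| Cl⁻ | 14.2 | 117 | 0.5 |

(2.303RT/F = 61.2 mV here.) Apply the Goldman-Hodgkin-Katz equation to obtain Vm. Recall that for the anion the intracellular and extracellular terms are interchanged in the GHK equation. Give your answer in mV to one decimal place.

Vm = 61.2 · log₁₀[(Σ P·[cation]ₒ + Σ P·[anion]ᵢ) / (Σ P·[cation]ᵢ + Σ P·[anion]ₒ)]
Numerator = 1×7.34 + 0.033×121 + 0.5×14.2 = 18.43
Denominator = 1×114 + 0.033×8.33 + 0.5×117 = 172.8
Vm = 61.2 · log₁₀(0.10669) = 61.2 × (-0.9719) = -59.48 mV

-59.5 mV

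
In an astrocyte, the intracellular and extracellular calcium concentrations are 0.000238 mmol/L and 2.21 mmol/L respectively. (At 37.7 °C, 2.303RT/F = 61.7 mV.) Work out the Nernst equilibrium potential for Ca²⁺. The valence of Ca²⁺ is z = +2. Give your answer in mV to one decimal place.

122.4 mV

E = (61.7/z) · log₁₀([Ca²⁺]_out/[Ca²⁺]_in) with z = +2.
= (61.7/2) · log₁₀(2.21/0.000238) = 30.85 · log₁₀(9286)
= 30.85 · (3.9678) = 122.41 mV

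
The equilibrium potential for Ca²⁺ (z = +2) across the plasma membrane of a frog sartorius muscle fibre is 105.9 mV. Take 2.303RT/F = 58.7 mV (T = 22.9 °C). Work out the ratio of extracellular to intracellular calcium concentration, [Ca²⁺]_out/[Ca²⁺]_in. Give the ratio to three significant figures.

log₁₀([out]/[in]) = E·z/(58.7) = 105.9 × 2 / 58.7 = 3.6082
[out]/[in] = 10^(3.6082) = 4057

4060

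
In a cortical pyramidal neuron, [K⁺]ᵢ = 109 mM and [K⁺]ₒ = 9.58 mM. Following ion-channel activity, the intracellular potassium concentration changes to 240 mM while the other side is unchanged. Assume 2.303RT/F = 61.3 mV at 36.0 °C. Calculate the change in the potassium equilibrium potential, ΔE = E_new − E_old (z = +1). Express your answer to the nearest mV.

E_old = (61.3/1)·log₁₀(9.58/109) = -64.74 mV
E_new = (61.3/1)·log₁₀(9.58/240) = -85.75 mV
ΔE = -85.75 − (-64.74) = -21.01 mV

-21 mV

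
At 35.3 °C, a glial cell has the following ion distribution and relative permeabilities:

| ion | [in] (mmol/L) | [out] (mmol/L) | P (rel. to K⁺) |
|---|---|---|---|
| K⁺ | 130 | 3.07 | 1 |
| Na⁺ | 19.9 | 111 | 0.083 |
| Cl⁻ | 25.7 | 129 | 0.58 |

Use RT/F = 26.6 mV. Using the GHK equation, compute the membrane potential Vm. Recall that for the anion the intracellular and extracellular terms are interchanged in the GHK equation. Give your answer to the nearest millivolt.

-54 mV

Vm = 26.6 · ln[(Σ P·[cation]ₒ + Σ P·[anion]ᵢ) / (Σ P·[cation]ᵢ + Σ P·[anion]ₒ)]
Numerator = 1×3.07 + 0.083×111 + 0.58×25.7 = 27.19
Denominator = 1×130 + 0.083×19.9 + 0.58×129 = 206.5
Vm = 26.6 · ln(0.13168) = 26.6 × (-2.0274) = -53.93 mV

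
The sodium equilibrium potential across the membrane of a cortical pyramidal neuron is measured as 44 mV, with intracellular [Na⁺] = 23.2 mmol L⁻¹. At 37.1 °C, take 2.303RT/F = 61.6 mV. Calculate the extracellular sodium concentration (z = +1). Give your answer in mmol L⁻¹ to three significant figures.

Nernst: E = (61.6/1) · log₁₀([out]/[in]), so log₁₀([out]/[in]) = 44.0 × 1 / 61.6 = 0.7143.
[out]/[in] = 10^(0.7143) = 5.179.
[out] = 5.179 × 23.2 = 120.2 mmol L⁻¹.

120 mmol L⁻¹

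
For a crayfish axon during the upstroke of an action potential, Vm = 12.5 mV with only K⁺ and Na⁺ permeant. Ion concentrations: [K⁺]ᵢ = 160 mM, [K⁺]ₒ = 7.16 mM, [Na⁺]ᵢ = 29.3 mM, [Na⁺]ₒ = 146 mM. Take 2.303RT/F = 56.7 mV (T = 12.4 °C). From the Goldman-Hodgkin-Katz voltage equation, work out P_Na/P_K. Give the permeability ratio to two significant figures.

Let α = P_Na/P_K. GHK: Vm = 56.7·log₁₀[(Kₒ + α·Naₒ)/(Kᵢ + α·Naᵢ)].
10^(Vm/56.7) = 10^(12.5/56.7) = 1.6613
So 1.6613·(Kᵢ + α·Naᵢ) = Kₒ + α·Naₒ → α = (1.6613·160.0 − 7.16) / (146.0 − 1.6613·29.3)
α = (265.8 − 7.16) / (146.0 − 48.68) = 258.7/97.32 = 2.658

2.7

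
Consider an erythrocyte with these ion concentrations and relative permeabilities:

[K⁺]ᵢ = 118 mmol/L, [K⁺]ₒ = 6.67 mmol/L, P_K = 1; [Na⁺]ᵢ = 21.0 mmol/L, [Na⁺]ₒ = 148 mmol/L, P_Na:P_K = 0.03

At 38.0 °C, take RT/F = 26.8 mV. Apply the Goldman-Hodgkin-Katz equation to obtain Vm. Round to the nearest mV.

-63 mV

Vm = 26.8 · ln[(Σ P·[cation]ₒ + Σ P·[anion]ᵢ) / (Σ P·[cation]ᵢ + Σ P·[anion]ₒ)]
Numerator = 1×6.67 + 0.03×148 = 11.11
Denominator = 1×118 + 0.03×21.0 = 118.6
Vm = 26.8 · ln(0.093653) = 26.8 × (-2.3682) = -63.47 mV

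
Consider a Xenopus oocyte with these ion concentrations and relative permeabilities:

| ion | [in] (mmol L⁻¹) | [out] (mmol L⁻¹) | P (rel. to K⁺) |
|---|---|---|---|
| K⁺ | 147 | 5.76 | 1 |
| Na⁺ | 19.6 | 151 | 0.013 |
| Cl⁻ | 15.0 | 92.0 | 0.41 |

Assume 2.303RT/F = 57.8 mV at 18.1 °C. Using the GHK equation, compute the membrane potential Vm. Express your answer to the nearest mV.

-65 mV

Vm = 57.8 · log₁₀[(Σ P·[cation]ₒ + Σ P·[anion]ᵢ) / (Σ P·[cation]ᵢ + Σ P·[anion]ₒ)]
Numerator = 1×5.76 + 0.013×151 + 0.41×15.0 = 13.87
Denominator = 1×147 + 0.013×19.6 + 0.41×92.0 = 185
Vm = 57.8 · log₁₀(0.074999) = 57.8 × (-1.1249) = -65.02 mV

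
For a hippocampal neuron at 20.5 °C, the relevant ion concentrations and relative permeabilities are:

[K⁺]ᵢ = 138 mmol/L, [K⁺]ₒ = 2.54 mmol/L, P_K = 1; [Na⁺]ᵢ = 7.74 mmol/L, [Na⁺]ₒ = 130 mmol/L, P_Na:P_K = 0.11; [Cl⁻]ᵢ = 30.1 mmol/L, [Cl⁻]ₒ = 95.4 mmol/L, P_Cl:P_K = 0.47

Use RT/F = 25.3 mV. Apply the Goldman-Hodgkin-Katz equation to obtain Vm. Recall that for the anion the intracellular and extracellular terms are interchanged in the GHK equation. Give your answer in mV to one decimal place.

Vm = 25.3 · ln[(Σ P·[cation]ₒ + Σ P·[anion]ᵢ) / (Σ P·[cation]ᵢ + Σ P·[anion]ₒ)]
Numerator = 1×2.54 + 0.11×130 + 0.47×30.1 = 30.99
Denominator = 1×138 + 0.11×7.74 + 0.47×95.4 = 183.7
Vm = 25.3 · ln(0.16869) = 25.3 × (-1.7797) = -45.03 mV

-45.0 mV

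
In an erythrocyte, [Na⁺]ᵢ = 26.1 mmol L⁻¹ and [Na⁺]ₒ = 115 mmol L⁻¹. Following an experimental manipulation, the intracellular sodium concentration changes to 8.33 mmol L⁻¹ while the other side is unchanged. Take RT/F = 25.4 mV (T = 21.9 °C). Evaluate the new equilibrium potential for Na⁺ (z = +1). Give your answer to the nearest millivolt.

67 mV

After the shift: [Na⁺]_out = 115, [Na⁺]_in = 8.33 mmol L⁻¹.
E_new = (25.4/1)·ln(115/8.33) = 25.40 · (2.6251) = 66.68 mV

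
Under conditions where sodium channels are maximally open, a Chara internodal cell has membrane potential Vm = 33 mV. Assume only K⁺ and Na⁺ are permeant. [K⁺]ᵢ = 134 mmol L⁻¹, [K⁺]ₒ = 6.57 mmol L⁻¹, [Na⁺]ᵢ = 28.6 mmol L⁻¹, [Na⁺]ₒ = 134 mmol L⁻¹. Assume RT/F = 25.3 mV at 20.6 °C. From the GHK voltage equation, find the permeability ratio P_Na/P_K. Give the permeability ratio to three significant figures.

17.0

Let α = P_Na/P_K. GHK: Vm = 25.3·ln[(Kₒ + α·Naₒ)/(Kᵢ + α·Naᵢ)].
e^(Vm/25.3) = e^(33.0/25.3) = 3.6853
So 3.6853·(Kᵢ + α·Naᵢ) = Kₒ + α·Naₒ → α = (3.6853·134.0 − 6.57) / (134.0 − 3.6853·28.6)
α = (493.8 − 6.57) / (134.0 − 105.4) = 487.3/28.6 = 17.04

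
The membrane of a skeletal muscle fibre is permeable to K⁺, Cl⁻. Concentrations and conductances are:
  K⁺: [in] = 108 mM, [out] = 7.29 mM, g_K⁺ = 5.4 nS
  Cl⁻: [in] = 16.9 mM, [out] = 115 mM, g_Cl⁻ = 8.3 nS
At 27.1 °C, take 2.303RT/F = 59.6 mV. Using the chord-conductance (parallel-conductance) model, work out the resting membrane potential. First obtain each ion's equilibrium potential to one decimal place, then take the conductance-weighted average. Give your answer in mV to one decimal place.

-57.6 mV

E_K⁺ = (59.6/1)·log₁₀(7.29/108) = -69.8 mV
E_Cl⁻ = (59.6/-1)·log₁₀(115/16.9) = -49.6 mV
Vm = (Σ gᵢEᵢ)/(Σ gᵢ) = (5.4·-69.8 + 8.3·-49.6) / (5.4 + 8.3)
= -788.60 / 13.7 = -57.56 mV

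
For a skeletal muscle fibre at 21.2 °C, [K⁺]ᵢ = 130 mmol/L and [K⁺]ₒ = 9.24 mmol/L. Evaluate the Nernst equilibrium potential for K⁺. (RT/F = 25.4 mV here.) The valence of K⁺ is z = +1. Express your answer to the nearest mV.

E = (25.4/z) · ln([K⁺]_out/[K⁺]_in) with z = +1.
= (25.4/1) · ln(9.24/130) = 25.40 · ln(0.07108)
= 25.40 · (-2.6440) = -67.16 mV

-67 mV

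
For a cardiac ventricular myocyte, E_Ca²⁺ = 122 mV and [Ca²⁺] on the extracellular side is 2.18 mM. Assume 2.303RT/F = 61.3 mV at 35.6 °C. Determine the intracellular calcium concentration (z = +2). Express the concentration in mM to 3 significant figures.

Nernst: E = (61.3/2) · log₁₀([out]/[in]), so log₁₀([out]/[in]) = 122.0 × 2 / 61.3 = 3.9804.
[out]/[in] = 10^(3.9804) = 9559.
[in] = 2.18 / 9559 = 0.0002281 mM.

0.000228 mM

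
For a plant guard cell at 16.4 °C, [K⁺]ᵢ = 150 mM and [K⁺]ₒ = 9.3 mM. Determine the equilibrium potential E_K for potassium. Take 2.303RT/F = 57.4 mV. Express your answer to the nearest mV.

E = (57.4/z) · log₁₀([K⁺]_out/[K⁺]_in) with z = +1.
= (57.4/1) · log₁₀(9.3/150) = 57.40 · log₁₀(0.062)
= 57.40 · (-1.2076) = -69.32 mV

-69 mV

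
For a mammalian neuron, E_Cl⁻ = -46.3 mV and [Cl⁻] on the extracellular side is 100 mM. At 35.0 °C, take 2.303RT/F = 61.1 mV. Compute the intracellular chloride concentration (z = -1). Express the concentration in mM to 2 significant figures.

Nernst: E = (61.1/-1) · log₁₀([out]/[in]), so log₁₀([out]/[in]) = -46.3 × -1 / 61.1 = 0.7578.
[out]/[in] = 10^(0.7578) = 5.725.
[in] = 100 / 5.725 = 17.47 mM.

17 mM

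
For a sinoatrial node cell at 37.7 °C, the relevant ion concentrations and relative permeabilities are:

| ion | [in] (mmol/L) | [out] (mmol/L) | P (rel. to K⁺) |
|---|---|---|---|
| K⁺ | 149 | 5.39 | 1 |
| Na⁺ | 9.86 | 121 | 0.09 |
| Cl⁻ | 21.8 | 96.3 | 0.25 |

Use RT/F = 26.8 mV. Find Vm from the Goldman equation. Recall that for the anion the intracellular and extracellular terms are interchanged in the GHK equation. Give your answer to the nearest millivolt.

Vm = 26.8 · ln[(Σ P·[cation]ₒ + Σ P·[anion]ᵢ) / (Σ P·[cation]ᵢ + Σ P·[anion]ₒ)]
Numerator = 1×5.39 + 0.09×121 + 0.25×21.8 = 21.73
Denominator = 1×149 + 0.09×9.86 + 0.25×96.3 = 174
Vm = 26.8 · ln(0.12491) = 26.8 × (-2.0801) = -55.75 mV

-56 mV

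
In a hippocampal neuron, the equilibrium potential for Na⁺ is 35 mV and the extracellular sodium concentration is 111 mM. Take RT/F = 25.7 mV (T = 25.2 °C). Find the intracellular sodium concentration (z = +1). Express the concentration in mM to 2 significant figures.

28 mM

Nernst: E = (25.7/1) · ln([out]/[in]), so ln([out]/[in]) = 35.0 × 1 / 25.7 = 1.3619.
[out]/[in] = e^(1.3619) = 3.903.
[in] = 111 / 3.903 = 28.44 mM.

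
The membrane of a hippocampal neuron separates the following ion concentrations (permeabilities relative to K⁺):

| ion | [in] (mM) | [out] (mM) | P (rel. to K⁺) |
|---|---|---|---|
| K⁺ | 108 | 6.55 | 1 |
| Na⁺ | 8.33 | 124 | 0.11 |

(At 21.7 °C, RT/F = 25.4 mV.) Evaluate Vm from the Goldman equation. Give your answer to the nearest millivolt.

Vm = 25.4 · ln[(Σ P·[cation]ₒ + Σ P·[anion]ᵢ) / (Σ P·[cation]ᵢ + Σ P·[anion]ₒ)]
Numerator = 1×6.55 + 0.11×124 = 20.19
Denominator = 1×108 + 0.11×8.33 = 108.9
Vm = 25.4 · ln(0.18537) = 25.4 × (-1.6854) = -42.81 mV

-43 mV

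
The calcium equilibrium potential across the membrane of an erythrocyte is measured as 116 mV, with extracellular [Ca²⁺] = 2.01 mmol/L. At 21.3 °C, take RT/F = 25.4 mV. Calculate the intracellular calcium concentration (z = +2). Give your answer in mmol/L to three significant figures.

Nernst: E = (25.4/2) · ln([out]/[in]), so ln([out]/[in]) = 116.0 × 2 / 25.4 = 9.1339.
[out]/[in] = e^(9.1339) = 9264.
[in] = 2.01 / 9264 = 0.000217 mmol/L.

0.000217 mmol/L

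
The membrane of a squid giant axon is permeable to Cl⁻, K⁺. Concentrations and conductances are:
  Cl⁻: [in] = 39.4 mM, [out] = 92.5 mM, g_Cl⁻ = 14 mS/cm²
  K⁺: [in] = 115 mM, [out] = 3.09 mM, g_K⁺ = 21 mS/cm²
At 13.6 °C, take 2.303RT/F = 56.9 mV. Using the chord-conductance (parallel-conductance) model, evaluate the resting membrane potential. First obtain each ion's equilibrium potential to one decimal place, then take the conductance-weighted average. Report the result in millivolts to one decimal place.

E_Cl⁻ = (56.9/-1)·log₁₀(92.5/39.4) = -21.1 mV
E_K⁺ = (56.9/1)·log₁₀(3.09/115) = -89.4 mV
Vm = (Σ gᵢEᵢ)/(Σ gᵢ) = (14·-21.1 + 21·-89.4) / (14 + 21)
= -2172.80 / 35 = -62.08 mV

-62.1 mV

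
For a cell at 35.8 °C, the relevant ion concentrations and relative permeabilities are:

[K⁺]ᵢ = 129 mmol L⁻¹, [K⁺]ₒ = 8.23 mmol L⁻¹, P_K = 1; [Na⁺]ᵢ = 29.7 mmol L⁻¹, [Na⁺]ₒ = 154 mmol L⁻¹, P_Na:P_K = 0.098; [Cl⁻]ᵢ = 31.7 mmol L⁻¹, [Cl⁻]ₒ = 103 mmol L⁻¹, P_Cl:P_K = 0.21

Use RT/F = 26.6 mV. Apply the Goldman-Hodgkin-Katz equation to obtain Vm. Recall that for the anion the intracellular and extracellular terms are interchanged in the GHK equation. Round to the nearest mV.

Vm = 26.6 · ln[(Σ P·[cation]ₒ + Σ P·[anion]ᵢ) / (Σ P·[cation]ᵢ + Σ P·[anion]ₒ)]
Numerator = 1×8.23 + 0.098×154 + 0.21×31.7 = 29.98
Denominator = 1×129 + 0.098×29.7 + 0.21×103 = 153.5
Vm = 26.6 · ln(0.19525) = 26.6 × (-1.6335) = -43.45 mV

-43 mV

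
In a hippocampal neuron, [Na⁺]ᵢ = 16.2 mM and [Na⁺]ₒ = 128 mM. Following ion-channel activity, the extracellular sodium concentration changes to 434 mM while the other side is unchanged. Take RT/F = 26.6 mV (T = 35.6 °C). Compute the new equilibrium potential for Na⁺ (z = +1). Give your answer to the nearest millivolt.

After the shift: [Na⁺]_out = 434, [Na⁺]_in = 16.2 mM.
E_new = (26.6/1)·ln(434/16.2) = 26.60 · (3.2880) = 87.46 mV

87 mV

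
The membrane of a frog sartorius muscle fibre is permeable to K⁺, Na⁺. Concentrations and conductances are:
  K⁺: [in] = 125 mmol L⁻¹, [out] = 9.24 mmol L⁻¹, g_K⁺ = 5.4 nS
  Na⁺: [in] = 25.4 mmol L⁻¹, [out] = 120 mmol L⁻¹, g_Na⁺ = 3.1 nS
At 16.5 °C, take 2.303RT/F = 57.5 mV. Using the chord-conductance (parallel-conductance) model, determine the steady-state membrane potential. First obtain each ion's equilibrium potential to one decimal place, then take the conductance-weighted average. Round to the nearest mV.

E_K⁺ = (57.5/1)·log₁₀(9.24/125) = -65.0 mV
E_Na⁺ = (57.5/1)·log₁₀(120/25.4) = 38.8 mV
Vm = (Σ gᵢEᵢ)/(Σ gᵢ) = (5.4·-65.0 + 3.1·38.8) / (5.4 + 3.1)
= -230.72 / 8.5 = -27.14 mV

-27 mV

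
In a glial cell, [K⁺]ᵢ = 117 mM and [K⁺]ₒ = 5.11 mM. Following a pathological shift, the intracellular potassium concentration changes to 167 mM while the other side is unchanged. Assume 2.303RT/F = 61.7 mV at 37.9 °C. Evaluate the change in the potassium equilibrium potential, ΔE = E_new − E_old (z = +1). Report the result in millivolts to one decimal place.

-9.5 mV

E_old = (61.7/1)·log₁₀(5.11/117) = -83.90 mV
E_new = (61.7/1)·log₁₀(5.11/167) = -93.43 mV
ΔE = -93.43 − (-83.90) = -9.53 mV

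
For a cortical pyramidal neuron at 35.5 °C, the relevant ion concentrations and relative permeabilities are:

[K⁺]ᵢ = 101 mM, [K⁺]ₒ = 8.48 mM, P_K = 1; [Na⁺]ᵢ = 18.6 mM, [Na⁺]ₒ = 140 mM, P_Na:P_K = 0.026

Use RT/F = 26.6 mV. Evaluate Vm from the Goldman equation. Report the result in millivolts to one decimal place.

Vm = 26.6 · ln[(Σ P·[cation]ₒ + Σ P·[anion]ᵢ) / (Σ P·[cation]ᵢ + Σ P·[anion]ₒ)]
Numerator = 1×8.48 + 0.026×140 = 12.12
Denominator = 1×101 + 0.026×18.6 = 101.5
Vm = 26.6 · ln(0.11943) = 26.6 × (-2.1250) = -56.53 mV

-56.5 mV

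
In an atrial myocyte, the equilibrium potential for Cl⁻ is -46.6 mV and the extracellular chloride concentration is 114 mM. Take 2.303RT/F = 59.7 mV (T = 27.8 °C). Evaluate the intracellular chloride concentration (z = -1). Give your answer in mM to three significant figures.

18.9 mM

Nernst: E = (59.7/-1) · log₁₀([out]/[in]), so log₁₀([out]/[in]) = -46.6 × -1 / 59.7 = 0.7806.
[out]/[in] = 10^(0.7806) = 6.034.
[in] = 114 / 6.034 = 18.89 mM.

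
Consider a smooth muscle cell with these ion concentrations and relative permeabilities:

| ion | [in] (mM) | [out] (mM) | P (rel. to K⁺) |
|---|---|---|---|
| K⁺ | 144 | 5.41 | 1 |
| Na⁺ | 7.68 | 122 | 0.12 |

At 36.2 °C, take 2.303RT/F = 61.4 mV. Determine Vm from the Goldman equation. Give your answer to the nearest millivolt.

-53 mV

Vm = 61.4 · log₁₀[(Σ P·[cation]ₒ + Σ P·[anion]ᵢ) / (Σ P·[cation]ᵢ + Σ P·[anion]ₒ)]
Numerator = 1×5.41 + 0.12×122 = 20.05
Denominator = 1×144 + 0.12×7.68 = 144.9
Vm = 61.4 · log₁₀(0.13835) = 61.4 × (-0.8590) = -52.74 mV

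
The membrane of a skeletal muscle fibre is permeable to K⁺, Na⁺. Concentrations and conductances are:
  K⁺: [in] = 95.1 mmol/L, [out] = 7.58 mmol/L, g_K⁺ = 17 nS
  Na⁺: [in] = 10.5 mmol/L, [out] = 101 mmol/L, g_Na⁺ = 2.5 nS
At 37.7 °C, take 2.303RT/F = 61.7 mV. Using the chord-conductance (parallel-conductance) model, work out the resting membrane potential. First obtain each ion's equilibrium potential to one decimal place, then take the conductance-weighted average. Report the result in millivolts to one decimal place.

-51.3 mV

E_K⁺ = (61.7/1)·log₁₀(7.58/95.1) = -67.8 mV
E_Na⁺ = (61.7/1)·log₁₀(101/10.5) = 60.7 mV
Vm = (Σ gᵢEᵢ)/(Σ gᵢ) = (17·-67.8 + 2.5·60.7) / (17 + 2.5)
= -1000.85 / 19.5 = -51.33 mV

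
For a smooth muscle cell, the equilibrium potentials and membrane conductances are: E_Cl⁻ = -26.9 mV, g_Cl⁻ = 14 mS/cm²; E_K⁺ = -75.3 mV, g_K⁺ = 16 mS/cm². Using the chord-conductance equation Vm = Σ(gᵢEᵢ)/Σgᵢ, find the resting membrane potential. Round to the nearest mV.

Σ gᵢEᵢ = 14·(-26.9) + 16·(-75.3) = -1581.40
Σ gᵢ = 14 + 16 = 30
Vm = -1581.40 / 30 = -52.71 mV

-53 mV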